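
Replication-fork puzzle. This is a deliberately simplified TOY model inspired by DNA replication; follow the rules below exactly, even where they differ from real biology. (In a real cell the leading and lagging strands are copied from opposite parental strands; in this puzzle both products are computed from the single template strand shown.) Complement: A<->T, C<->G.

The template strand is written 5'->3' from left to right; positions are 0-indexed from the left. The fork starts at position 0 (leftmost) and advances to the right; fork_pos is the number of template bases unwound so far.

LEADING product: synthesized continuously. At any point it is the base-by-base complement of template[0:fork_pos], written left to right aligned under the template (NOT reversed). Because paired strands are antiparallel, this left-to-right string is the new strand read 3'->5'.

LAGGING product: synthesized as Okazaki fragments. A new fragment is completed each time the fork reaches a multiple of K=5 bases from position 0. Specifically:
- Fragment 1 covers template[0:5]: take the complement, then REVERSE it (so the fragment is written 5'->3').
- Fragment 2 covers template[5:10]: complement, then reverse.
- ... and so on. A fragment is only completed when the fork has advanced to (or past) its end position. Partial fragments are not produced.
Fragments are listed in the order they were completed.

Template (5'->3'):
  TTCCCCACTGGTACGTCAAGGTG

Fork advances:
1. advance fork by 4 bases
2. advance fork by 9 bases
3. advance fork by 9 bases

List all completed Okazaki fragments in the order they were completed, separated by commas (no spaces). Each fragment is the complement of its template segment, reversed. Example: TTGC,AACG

Answer: GGGAA,CAGTG,CGTAC,CTTGA

Derivation:
Step 1: advance 4 -> fork_pos = 0 + 4 = 4. Next multiple of 5 is 5 (not reached); still 0 fragment(s).
Step 2: advance 9 -> fork_pos = 4 + 9 = 13. Reached multiple(s) of 5: 5, 10 -> fragments 1-2 completed (2 total).
Step 3: advance 9 -> fork_pos = 13 + 9 = 22. Reached multiple(s) of 5: 15, 20 -> fragments 3-4 completed (4 total).
Final fork_pos = 22, so 4 fragment(s) are complete. Build each: template segment -> complement -> reverse.
Fragment 1: template[0:5] = TTCCC -> complement AAGGG -> reversed GGGAA
Fragment 2: template[5:10] = CACTG -> complement GTGAC -> reversed CAGTG
Fragment 3: template[10:15] = GTACG -> complement CATGC -> reversed CGTAC
Fragment 4: template[15:20] = TCAAG -> complement AGTTC -> reversed CTTGA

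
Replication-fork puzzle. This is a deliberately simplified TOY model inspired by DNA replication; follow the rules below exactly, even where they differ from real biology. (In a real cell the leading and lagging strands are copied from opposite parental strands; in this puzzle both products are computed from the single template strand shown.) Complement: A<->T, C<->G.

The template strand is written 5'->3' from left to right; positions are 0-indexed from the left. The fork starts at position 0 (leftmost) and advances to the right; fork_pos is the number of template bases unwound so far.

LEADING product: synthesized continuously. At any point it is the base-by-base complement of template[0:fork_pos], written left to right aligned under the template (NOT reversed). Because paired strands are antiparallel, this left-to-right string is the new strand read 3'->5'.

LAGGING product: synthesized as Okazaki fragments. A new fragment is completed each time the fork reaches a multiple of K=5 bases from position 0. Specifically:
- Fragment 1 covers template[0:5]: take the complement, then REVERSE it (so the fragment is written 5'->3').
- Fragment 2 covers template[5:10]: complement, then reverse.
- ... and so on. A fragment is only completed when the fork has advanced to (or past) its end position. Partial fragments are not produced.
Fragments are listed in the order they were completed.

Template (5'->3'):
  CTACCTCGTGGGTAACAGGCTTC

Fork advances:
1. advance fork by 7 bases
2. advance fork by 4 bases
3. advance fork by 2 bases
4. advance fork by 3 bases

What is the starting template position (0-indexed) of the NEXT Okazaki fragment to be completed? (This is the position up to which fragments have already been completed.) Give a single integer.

Step 1: advance 7 -> fork_pos = 0 + 7 = 7. Reached multiple(s) of 5: 5 -> fragment 1 completed (1 total).
Step 2: advance 4 -> fork_pos = 7 + 4 = 11. Reached multiple(s) of 5: 10 -> fragment 2 completed (2 total).
Step 3: advance 2 -> fork_pos = 11 + 2 = 13. Next multiple of 5 is 15 (not reached); still 2 fragment(s).
Step 4: advance 3 -> fork_pos = 13 + 3 = 16. Reached multiple(s) of 5: 15 -> fragment 3 completed (3 total).
3 fragment(s) completed, covering template[0:15] (3 x 5 = 15). The next fragment, fragment 4, covers template[15:20], so it starts at position 15.

Answer: 15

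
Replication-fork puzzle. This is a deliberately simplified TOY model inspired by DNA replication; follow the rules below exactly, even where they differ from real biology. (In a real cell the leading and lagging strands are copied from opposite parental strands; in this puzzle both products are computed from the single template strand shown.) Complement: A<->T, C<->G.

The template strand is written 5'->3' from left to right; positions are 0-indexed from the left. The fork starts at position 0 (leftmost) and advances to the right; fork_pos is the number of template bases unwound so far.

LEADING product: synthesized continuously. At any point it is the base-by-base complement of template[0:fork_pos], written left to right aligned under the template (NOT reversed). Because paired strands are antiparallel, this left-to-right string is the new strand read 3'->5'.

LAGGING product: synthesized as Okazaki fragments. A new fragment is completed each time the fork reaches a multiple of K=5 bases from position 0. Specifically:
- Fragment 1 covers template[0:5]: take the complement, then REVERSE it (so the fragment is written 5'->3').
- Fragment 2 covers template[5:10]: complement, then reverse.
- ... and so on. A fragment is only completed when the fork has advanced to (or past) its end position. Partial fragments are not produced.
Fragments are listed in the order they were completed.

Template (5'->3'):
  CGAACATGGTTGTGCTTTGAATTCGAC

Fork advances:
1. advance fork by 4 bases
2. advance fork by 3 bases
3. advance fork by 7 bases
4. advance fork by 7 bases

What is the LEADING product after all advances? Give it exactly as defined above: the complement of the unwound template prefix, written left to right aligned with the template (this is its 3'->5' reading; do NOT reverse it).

Answer: GCTTGTACCAACACGAAACTT

Derivation:
Step 1: advance 4 -> fork_pos = 0 + 4 = 4.
Step 2: advance 3 -> fork_pos = 4 + 3 = 7.
Step 3: advance 7 -> fork_pos = 7 + 7 = 14.
Step 4: advance 7 -> fork_pos = 14 + 7 = 21.
Unwound prefix: template[0:21] = CGAACATGGTTGTGCTTTGAA
Complement it base by base (A<->T, C<->G), keeping left-to-right order:
  [0:5] CGAAC -> GCTTG
  [5:10] ATGGT -> TACCA
  [10:15] TGTGC -> ACACG
  [15:20] TTTGA -> AAACT
  [20:21] A -> T
Concatenate: GCTTGTACCAACACGAAACTT (length 21; written aligned with the template, i.e. 3'->5').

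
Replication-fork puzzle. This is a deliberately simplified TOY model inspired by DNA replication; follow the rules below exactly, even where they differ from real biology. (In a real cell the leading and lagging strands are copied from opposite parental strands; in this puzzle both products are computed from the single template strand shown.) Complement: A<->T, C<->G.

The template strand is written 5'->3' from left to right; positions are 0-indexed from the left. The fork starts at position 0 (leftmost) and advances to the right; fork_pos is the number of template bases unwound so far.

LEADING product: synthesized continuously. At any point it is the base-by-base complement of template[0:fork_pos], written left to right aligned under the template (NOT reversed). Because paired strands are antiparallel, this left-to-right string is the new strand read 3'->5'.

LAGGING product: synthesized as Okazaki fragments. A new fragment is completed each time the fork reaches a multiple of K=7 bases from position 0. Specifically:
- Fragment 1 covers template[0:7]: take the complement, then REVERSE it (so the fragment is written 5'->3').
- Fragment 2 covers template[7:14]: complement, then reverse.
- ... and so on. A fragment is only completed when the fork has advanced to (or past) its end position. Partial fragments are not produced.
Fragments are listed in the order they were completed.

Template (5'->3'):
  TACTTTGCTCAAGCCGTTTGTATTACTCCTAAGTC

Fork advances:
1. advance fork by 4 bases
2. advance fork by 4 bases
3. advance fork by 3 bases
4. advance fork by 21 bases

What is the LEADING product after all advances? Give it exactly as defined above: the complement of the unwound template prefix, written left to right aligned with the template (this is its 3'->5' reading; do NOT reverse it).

Answer: ATGAAACGAGTTCGGCAAACATAATGAGGATT

Derivation:
Step 1: advance 4 -> fork_pos = 0 + 4 = 4.
Step 2: advance 4 -> fork_pos = 4 + 4 = 8.
Step 3: advance 3 -> fork_pos = 8 + 3 = 11.
Step 4: advance 21 -> fork_pos = 11 + 21 = 32.
Unwound prefix: template[0:32] = TACTTTGCTCAAGCCGTTTGTATTACTCCTAA
Complement it base by base (A<->T, C<->G), keeping left-to-right order:
  [0:5] TACTT -> ATGAA
  [5:10] TGCTC -> ACGAG
  [10:15] AAGCC -> TTCGG
  [15:20] GTTTG -> CAAAC
  [20:25] TATTA -> ATAAT
  [25:30] CTCCT -> GAGGA
  [30:32] AA -> TT
Concatenate: ATGAAACGAGTTCGGCAAACATAATGAGGATT (length 32; written aligned with the template, i.e. 3'->5').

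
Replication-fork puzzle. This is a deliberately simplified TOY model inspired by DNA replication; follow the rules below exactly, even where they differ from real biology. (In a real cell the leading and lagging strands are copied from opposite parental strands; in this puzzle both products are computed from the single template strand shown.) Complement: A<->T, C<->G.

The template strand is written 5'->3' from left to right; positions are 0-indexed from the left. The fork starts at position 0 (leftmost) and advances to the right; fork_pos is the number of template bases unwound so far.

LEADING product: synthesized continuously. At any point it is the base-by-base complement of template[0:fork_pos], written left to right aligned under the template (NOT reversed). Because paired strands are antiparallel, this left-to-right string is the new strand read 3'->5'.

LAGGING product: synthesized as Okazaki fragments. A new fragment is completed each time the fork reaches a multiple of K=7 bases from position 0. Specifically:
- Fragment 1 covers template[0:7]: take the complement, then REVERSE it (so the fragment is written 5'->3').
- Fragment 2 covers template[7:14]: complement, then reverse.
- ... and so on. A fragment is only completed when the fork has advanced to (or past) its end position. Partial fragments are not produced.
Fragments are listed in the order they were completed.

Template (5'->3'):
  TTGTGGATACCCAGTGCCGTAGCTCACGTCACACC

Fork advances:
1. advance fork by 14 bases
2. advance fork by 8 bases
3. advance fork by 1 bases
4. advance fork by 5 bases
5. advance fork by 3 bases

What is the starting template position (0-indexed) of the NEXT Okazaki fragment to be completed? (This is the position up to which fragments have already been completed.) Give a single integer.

Step 1: advance 14 -> fork_pos = 0 + 14 = 14. Reached multiple(s) of 7: 7, 14 -> fragments 1-2 completed (2 total).
Step 2: advance 8 -> fork_pos = 14 + 8 = 22. Reached multiple(s) of 7: 21 -> fragment 3 completed (3 total).
Step 3: advance 1 -> fork_pos = 22 + 1 = 23. Next multiple of 7 is 28 (not reached); still 3 fragment(s).
Step 4: advance 5 -> fork_pos = 23 + 5 = 28. Reached multiple(s) of 7: 28 -> fragment 4 completed (4 total).
Step 5: advance 3 -> fork_pos = 28 + 3 = 31. Next multiple of 7 is 35 (not reached); still 4 fragment(s).
4 fragment(s) completed, covering template[0:28] (4 x 7 = 28). The next fragment, fragment 5, covers template[28:35], so it starts at position 28.

Answer: 28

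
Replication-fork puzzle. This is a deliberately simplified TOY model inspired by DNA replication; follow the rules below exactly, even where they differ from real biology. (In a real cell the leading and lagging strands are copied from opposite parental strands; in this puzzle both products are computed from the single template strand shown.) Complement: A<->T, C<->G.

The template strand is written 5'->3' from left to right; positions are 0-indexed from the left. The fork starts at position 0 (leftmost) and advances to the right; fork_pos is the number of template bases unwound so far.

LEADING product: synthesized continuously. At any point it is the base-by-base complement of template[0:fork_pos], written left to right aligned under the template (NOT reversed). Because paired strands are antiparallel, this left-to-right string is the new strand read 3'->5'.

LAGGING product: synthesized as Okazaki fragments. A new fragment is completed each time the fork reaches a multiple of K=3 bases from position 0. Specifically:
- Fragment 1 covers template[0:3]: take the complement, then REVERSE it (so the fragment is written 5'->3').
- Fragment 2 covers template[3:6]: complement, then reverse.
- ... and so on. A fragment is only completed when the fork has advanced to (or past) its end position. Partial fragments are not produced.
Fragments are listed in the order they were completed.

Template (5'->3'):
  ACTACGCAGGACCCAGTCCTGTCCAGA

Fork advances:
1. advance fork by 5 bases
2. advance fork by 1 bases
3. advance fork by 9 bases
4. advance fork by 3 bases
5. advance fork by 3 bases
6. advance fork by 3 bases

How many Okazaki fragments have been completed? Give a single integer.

Step 1: advance 5 -> fork_pos = 0 + 5 = 5. Reached multiple(s) of 3: 3 -> fragment 1 completed (1 total).
Step 2: advance 1 -> fork_pos = 5 + 1 = 6. Reached multiple(s) of 3: 6 -> fragment 2 completed (2 total).
Step 3: advance 9 -> fork_pos = 6 + 9 = 15. Reached multiple(s) of 3: 9, 12, 15 -> fragments 3-5 completed (5 total).
Step 4: advance 3 -> fork_pos = 15 + 3 = 18. Reached multiple(s) of 3: 18 -> fragment 6 completed (6 total).
Step 5: advance 3 -> fork_pos = 18 + 3 = 21. Reached multiple(s) of 3: 21 -> fragment 7 completed (7 total).
Step 6: advance 3 -> fork_pos = 21 + 3 = 24. Reached multiple(s) of 3: 24 -> fragment 8 completed (8 total).
Check: final fork_pos = 24; the multiples of 3 that are <= 24 are 3..24 -> 24 // 3 = 8 completed fragment(s).

Answer: 8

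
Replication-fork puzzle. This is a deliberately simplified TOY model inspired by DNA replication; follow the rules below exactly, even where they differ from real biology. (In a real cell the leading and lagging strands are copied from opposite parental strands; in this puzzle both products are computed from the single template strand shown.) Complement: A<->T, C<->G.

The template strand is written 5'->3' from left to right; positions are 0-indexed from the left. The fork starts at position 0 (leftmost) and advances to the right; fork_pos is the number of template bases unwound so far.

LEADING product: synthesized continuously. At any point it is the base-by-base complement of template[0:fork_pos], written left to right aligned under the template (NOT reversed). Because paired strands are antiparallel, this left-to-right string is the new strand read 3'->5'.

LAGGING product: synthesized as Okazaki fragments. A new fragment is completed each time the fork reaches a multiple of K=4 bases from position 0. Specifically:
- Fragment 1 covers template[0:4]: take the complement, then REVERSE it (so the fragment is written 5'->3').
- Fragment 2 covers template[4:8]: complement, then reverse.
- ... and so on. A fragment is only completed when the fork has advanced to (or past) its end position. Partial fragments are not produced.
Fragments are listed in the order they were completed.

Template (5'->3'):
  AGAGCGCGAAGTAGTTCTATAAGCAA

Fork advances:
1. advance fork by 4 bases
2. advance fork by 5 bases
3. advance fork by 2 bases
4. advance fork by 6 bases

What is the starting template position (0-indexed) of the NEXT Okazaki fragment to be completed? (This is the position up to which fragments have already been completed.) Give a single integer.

Answer: 16

Derivation:
Step 1: advance 4 -> fork_pos = 0 + 4 = 4. Reached multiple(s) of 4: 4 -> fragment 1 completed (1 total).
Step 2: advance 5 -> fork_pos = 4 + 5 = 9. Reached multiple(s) of 4: 8 -> fragment 2 completed (2 total).
Step 3: advance 2 -> fork_pos = 9 + 2 = 11. Next multiple of 4 is 12 (not reached); still 2 fragment(s).
Step 4: advance 6 -> fork_pos = 11 + 6 = 17. Reached multiple(s) of 4: 12, 16 -> fragments 3-4 completed (4 total).
4 fragment(s) completed, covering template[0:16] (4 x 4 = 16). The next fragment, fragment 5, covers template[16:20], so it starts at position 16.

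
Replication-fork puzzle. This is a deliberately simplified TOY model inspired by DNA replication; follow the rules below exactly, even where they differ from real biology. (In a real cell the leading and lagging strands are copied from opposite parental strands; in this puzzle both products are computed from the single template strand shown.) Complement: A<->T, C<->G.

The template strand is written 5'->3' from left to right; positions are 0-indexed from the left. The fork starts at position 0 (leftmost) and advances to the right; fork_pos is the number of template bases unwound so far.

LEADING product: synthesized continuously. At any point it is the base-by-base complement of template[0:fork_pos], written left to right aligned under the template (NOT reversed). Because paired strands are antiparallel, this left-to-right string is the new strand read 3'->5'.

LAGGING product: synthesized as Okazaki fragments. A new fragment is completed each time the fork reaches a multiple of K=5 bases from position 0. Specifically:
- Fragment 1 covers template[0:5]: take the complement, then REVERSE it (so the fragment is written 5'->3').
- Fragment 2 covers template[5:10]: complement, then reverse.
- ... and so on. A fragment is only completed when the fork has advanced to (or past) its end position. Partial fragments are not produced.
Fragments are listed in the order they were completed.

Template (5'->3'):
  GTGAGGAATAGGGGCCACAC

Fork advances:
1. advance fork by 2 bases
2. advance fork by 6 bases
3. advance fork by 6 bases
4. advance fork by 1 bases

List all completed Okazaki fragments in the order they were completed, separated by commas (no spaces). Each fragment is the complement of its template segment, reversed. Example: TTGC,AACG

Answer: CTCAC,TATTC,GCCCC

Derivation:
Step 1: advance 2 -> fork_pos = 0 + 2 = 2. Next multiple of 5 is 5 (not reached); still 0 fragment(s).
Step 2: advance 6 -> fork_pos = 2 + 6 = 8. Reached multiple(s) of 5: 5 -> fragment 1 completed (1 total).
Step 3: advance 6 -> fork_pos = 8 + 6 = 14. Reached multiple(s) of 5: 10 -> fragment 2 completed (2 total).
Step 4: advance 1 -> fork_pos = 14 + 1 = 15. Reached multiple(s) of 5: 15 -> fragment 3 completed (3 total).
Final fork_pos = 15, so 3 fragment(s) are complete. Build each: template segment -> complement -> reverse.
Fragment 1: template[0:5] = GTGAG -> complement CACTC -> reversed CTCAC
Fragment 2: template[5:10] = GAATA -> complement CTTAT -> reversed TATTC
Fragment 3: template[10:15] = GGGGC -> complement CCCCG -> reversed GCCCC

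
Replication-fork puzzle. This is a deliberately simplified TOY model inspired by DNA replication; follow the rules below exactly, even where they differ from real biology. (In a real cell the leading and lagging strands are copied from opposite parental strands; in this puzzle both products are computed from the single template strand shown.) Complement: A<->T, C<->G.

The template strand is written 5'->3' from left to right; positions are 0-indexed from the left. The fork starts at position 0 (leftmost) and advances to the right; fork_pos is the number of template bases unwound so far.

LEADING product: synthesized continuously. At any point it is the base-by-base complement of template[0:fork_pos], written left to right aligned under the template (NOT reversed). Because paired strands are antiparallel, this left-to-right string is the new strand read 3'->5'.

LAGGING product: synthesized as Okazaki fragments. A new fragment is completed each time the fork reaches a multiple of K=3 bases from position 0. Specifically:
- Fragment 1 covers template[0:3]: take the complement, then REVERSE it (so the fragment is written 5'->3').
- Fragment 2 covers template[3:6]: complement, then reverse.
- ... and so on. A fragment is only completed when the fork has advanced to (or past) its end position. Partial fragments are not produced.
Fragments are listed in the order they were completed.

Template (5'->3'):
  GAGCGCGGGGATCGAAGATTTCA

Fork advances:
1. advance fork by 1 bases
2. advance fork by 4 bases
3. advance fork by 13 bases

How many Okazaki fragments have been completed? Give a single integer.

Step 1: advance 1 -> fork_pos = 0 + 1 = 1. Next multiple of 3 is 3 (not reached); still 0 fragment(s).
Step 2: advance 4 -> fork_pos = 1 + 4 = 5. Reached multiple(s) of 3: 3 -> fragment 1 completed (1 total).
Step 3: advance 13 -> fork_pos = 5 + 13 = 18. Reached multiple(s) of 3: 6, 9, 12, 15, 18 -> fragments 2-6 completed (6 total).
Check: final fork_pos = 18; the multiples of 3 that are <= 18 are 3..18 -> 18 // 3 = 6 completed fragment(s).

Answer: 6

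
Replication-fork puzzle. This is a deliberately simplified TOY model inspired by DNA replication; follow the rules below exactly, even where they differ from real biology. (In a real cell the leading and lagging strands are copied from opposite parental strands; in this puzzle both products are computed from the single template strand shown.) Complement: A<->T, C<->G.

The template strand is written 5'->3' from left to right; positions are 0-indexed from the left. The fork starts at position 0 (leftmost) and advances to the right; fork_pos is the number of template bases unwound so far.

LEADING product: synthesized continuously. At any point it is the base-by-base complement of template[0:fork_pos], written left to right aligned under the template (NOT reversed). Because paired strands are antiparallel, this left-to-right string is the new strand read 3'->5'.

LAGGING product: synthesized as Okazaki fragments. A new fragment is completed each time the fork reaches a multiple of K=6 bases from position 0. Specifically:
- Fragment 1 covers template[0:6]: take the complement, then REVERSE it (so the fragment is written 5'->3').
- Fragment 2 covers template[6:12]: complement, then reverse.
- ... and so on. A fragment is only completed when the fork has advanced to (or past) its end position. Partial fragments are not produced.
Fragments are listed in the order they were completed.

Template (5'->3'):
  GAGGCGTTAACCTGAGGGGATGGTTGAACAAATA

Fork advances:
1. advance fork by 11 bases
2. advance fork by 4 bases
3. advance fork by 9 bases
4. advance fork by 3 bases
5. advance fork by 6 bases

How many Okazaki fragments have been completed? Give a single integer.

Step 1: advance 11 -> fork_pos = 0 + 11 = 11. Reached multiple(s) of 6: 6 -> fragment 1 completed (1 total).
Step 2: advance 4 -> fork_pos = 11 + 4 = 15. Reached multiple(s) of 6: 12 -> fragment 2 completed (2 total).
Step 3: advance 9 -> fork_pos = 15 + 9 = 24. Reached multiple(s) of 6: 18, 24 -> fragments 3-4 completed (4 total).
Step 4: advance 3 -> fork_pos = 24 + 3 = 27. Next multiple of 6 is 30 (not reached); still 4 fragment(s).
Step 5: advance 6 -> fork_pos = 27 + 6 = 33. Reached multiple(s) of 6: 30 -> fragment 5 completed (5 total).
Check: final fork_pos = 33; the multiples of 6 that are <= 33 are 6..30 -> 33 // 6 = 5 completed fragment(s).

Answer: 5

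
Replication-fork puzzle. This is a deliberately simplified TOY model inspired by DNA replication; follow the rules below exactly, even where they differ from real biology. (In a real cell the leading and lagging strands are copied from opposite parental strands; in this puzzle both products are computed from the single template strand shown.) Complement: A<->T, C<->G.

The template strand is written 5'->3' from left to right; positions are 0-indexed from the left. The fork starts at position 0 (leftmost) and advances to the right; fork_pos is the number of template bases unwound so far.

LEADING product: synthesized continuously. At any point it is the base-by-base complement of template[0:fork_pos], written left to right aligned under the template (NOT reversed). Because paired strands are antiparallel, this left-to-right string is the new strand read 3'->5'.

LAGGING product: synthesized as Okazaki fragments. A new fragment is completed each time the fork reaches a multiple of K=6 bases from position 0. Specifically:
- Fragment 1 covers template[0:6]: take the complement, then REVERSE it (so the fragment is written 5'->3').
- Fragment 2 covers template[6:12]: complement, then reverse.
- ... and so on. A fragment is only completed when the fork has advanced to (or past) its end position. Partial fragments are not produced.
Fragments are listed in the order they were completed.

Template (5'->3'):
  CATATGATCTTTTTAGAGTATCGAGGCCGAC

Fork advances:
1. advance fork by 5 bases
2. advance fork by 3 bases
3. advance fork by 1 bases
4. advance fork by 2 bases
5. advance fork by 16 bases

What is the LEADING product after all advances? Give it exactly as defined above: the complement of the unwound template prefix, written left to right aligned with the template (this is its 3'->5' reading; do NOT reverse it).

Step 1: advance 5 -> fork_pos = 0 + 5 = 5.
Step 2: advance 3 -> fork_pos = 5 + 3 = 8.
Step 3: advance 1 -> fork_pos = 8 + 1 = 9.
Step 4: advance 2 -> fork_pos = 9 + 2 = 11.
Step 5: advance 16 -> fork_pos = 11 + 16 = 27.
Unwound prefix: template[0:27] = CATATGATCTTTTTAGAGTATCGAGGC
Complement it base by base (A<->T, C<->G), keeping left-to-right order:
  [0:5] CATAT -> GTATA
  [5:10] GATCT -> CTAGA
  [10:15] TTTTA -> AAAAT
  [15:20] GAGTA -> CTCAT
  [20:25] TCGAG -> AGCTC
  [25:27] GC -> CG
Concatenate: GTATACTAGAAAAATCTCATAGCTCCG (length 27; written aligned with the template, i.e. 3'->5').

Answer: GTATACTAGAAAAATCTCATAGCTCCG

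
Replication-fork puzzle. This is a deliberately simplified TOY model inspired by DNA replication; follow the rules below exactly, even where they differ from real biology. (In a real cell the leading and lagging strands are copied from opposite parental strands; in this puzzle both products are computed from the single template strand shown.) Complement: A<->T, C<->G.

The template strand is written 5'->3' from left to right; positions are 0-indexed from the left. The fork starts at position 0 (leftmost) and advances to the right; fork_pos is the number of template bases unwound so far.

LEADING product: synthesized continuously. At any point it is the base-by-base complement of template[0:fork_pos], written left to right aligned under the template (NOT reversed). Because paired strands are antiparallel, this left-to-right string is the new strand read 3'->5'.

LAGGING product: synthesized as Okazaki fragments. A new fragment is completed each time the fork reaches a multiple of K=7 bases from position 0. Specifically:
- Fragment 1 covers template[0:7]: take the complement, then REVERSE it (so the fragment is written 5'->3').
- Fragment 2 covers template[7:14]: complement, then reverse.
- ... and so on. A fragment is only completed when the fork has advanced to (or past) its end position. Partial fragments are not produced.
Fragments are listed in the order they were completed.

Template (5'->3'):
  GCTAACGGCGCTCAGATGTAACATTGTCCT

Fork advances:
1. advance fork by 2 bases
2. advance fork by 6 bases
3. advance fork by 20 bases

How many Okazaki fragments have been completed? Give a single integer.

Answer: 4

Derivation:
Step 1: advance 2 -> fork_pos = 0 + 2 = 2. Next multiple of 7 is 7 (not reached); still 0 fragment(s).
Step 2: advance 6 -> fork_pos = 2 + 6 = 8. Reached multiple(s) of 7: 7 -> fragment 1 completed (1 total).
Step 3: advance 20 -> fork_pos = 8 + 20 = 28. Reached multiple(s) of 7: 14, 21, 28 -> fragments 2-4 completed (4 total).
Check: final fork_pos = 28; the multiples of 7 that are <= 28 are 7..28 -> 28 // 7 = 4 completed fragment(s).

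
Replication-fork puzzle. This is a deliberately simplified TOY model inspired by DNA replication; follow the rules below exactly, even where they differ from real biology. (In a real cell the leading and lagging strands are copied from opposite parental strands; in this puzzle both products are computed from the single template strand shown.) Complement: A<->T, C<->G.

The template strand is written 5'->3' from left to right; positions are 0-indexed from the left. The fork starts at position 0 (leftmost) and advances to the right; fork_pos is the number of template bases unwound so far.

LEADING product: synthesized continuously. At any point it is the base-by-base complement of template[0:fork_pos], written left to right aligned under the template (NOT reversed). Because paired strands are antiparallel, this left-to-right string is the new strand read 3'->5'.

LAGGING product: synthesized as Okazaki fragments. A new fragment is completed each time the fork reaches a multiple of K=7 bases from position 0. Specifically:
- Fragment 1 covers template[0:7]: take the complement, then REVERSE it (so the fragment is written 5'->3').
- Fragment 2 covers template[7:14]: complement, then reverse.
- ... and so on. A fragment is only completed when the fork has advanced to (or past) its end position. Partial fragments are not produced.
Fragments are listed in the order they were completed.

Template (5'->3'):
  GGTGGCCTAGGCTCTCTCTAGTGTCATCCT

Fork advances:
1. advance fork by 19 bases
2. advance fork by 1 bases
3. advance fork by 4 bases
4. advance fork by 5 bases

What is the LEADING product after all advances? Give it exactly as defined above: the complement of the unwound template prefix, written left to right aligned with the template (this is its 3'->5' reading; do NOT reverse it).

Answer: CCACCGGATCCGAGAGAGATCACAGTAGG

Derivation:
Step 1: advance 19 -> fork_pos = 0 + 19 = 19.
Step 2: advance 1 -> fork_pos = 19 + 1 = 20.
Step 3: advance 4 -> fork_pos = 20 + 4 = 24.
Step 4: advance 5 -> fork_pos = 24 + 5 = 29.
Unwound prefix: template[0:29] = GGTGGCCTAGGCTCTCTCTAGTGTCATCC
Complement it base by base (A<->T, C<->G), keeping left-to-right order:
  [0:5] GGTGG -> CCACC
  [5:10] CCTAG -> GGATC
  [10:15] GCTCT -> CGAGA
  [15:20] CTCTA -> GAGAT
  [20:25] GTGTC -> CACAG
  [25:29] ATCC -> TAGG
Concatenate: CCACCGGATCCGAGAGAGATCACAGTAGG (length 29; written aligned with the template, i.e. 3'->5').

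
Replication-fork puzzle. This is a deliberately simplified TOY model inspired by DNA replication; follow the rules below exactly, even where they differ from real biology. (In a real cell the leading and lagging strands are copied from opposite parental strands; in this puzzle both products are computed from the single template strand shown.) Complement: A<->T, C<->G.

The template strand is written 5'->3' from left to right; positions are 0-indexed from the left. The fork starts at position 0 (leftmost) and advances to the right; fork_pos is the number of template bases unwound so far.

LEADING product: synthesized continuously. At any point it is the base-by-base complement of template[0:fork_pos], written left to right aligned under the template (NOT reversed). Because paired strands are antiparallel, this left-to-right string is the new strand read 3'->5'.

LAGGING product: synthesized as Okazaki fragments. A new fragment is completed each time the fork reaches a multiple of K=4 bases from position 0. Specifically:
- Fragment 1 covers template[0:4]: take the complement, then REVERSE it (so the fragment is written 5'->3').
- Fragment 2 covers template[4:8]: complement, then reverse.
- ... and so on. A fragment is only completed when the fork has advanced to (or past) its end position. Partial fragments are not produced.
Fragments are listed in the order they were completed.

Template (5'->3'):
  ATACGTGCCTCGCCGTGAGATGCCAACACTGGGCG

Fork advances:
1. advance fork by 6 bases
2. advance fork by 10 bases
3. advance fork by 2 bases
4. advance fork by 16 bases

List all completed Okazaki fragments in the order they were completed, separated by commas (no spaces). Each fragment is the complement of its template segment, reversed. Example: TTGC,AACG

Step 1: advance 6 -> fork_pos = 0 + 6 = 6. Reached multiple(s) of 4: 4 -> fragment 1 completed (1 total).
Step 2: advance 10 -> fork_pos = 6 + 10 = 16. Reached multiple(s) of 4: 8, 12, 16 -> fragments 2-4 completed (4 total).
Step 3: advance 2 -> fork_pos = 16 + 2 = 18. Next multiple of 4 is 20 (not reached); still 4 fragment(s).
Step 4: advance 16 -> fork_pos = 18 + 16 = 34. Reached multiple(s) of 4: 20, 24, 28, 32 -> fragments 5-8 completed (8 total).
Final fork_pos = 34, so 8 fragment(s) are complete. Build each: template segment -> complement -> reverse.
Fragment 1: template[0:4] = ATAC -> complement TATG -> reversed GTAT
Fragment 2: template[4:8] = GTGC -> complement CACG -> reversed GCAC
Fragment 3: template[8:12] = CTCG -> complement GAGC -> reversed CGAG
Fragment 4: template[12:16] = CCGT -> complement GGCA -> reversed ACGG
Fragment 5: template[16:20] = GAGA -> complement CTCT -> reversed TCTC
Fragment 6: template[20:24] = TGCC -> complement ACGG -> reversed GGCA
Fragment 7: template[24:28] = AACA -> complement TTGT -> reversed TGTT
Fragment 8: template[28:32] = CTGG -> complement GACC -> reversed CCAG

Answer: GTAT,GCAC,CGAG,ACGG,TCTC,GGCA,TGTT,CCAG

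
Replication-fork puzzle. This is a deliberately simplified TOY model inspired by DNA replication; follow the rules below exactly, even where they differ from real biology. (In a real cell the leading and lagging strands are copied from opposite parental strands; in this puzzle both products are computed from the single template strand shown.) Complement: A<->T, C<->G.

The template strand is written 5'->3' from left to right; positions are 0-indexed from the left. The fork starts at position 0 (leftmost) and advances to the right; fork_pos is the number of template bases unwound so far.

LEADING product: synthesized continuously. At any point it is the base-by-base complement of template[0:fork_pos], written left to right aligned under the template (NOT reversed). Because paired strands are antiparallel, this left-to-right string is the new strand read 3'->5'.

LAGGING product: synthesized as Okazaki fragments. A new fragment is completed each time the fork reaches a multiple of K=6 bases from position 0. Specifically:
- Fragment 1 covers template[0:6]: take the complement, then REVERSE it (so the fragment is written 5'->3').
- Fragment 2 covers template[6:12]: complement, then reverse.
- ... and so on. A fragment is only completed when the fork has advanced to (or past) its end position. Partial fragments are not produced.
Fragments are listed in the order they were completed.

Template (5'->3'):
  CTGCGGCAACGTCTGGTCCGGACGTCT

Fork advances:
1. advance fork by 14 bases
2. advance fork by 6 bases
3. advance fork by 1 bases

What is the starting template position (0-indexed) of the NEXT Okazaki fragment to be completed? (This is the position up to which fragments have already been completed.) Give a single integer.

Answer: 18

Derivation:
Step 1: advance 14 -> fork_pos = 0 + 14 = 14. Reached multiple(s) of 6: 6, 12 -> fragments 1-2 completed (2 total).
Step 2: advance 6 -> fork_pos = 14 + 6 = 20. Reached multiple(s) of 6: 18 -> fragment 3 completed (3 total).
Step 3: advance 1 -> fork_pos = 20 + 1 = 21. Next multiple of 6 is 24 (not reached); still 3 fragment(s).
3 fragment(s) completed, covering template[0:18] (3 x 6 = 18). The next fragment, fragment 4, covers template[18:24], so it starts at position 18.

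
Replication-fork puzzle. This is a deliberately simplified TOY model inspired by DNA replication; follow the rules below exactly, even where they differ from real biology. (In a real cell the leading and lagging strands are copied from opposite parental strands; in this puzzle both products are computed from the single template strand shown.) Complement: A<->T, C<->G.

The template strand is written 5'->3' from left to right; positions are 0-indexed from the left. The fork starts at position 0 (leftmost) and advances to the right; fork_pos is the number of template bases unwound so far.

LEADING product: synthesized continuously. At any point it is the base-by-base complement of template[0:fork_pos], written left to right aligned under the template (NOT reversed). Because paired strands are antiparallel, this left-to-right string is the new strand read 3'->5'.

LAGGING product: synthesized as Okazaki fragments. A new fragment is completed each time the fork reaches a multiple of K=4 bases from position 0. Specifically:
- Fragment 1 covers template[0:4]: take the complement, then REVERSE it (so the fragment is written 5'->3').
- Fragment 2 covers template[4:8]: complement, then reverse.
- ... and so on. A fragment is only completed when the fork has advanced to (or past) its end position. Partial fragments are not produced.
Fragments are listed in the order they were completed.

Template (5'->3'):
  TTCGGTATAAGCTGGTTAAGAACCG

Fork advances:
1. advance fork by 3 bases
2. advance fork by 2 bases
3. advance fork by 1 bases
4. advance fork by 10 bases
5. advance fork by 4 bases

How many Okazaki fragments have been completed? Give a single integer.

Step 1: advance 3 -> fork_pos = 0 + 3 = 3. Next multiple of 4 is 4 (not reached); still 0 fragment(s).
Step 2: advance 2 -> fork_pos = 3 + 2 = 5. Reached multiple(s) of 4: 4 -> fragment 1 completed (1 total).
Step 3: advance 1 -> fork_pos = 5 + 1 = 6. Next multiple of 4 is 8 (not reached); still 1 fragment(s).
Step 4: advance 10 -> fork_pos = 6 + 10 = 16. Reached multiple(s) of 4: 8, 12, 16 -> fragments 2-4 completed (4 total).
Step 5: advance 4 -> fork_pos = 16 + 4 = 20. Reached multiple(s) of 4: 20 -> fragment 5 completed (5 total).
Check: final fork_pos = 20; the multiples of 4 that are <= 20 are 4..20 -> 20 // 4 = 5 completed fragment(s).

Answer: 5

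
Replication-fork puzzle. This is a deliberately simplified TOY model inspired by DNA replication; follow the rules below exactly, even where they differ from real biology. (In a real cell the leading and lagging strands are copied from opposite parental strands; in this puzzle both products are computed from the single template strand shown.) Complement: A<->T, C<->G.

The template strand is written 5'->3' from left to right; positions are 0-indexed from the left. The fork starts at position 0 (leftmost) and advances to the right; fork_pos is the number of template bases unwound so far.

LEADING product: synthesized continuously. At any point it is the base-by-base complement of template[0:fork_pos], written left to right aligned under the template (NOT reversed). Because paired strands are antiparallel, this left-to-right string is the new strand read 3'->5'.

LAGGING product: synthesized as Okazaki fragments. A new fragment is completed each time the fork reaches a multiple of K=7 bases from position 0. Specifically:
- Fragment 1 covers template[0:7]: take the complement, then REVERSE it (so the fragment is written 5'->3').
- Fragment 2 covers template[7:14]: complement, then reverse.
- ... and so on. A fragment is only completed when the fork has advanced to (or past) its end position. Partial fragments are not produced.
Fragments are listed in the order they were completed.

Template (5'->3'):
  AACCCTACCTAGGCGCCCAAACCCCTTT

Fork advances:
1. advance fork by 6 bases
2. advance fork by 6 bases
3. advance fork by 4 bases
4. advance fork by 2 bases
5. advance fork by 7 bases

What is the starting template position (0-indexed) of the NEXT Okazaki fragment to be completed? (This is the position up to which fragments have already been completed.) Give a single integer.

Step 1: advance 6 -> fork_pos = 0 + 6 = 6. Next multiple of 7 is 7 (not reached); still 0 fragment(s).
Step 2: advance 6 -> fork_pos = 6 + 6 = 12. Reached multiple(s) of 7: 7 -> fragment 1 completed (1 total).
Step 3: advance 4 -> fork_pos = 12 + 4 = 16. Reached multiple(s) of 7: 14 -> fragment 2 completed (2 total).
Step 4: advance 2 -> fork_pos = 16 + 2 = 18. Next multiple of 7 is 21 (not reached); still 2 fragment(s).
Step 5: advance 7 -> fork_pos = 18 + 7 = 25. Reached multiple(s) of 7: 21 -> fragment 3 completed (3 total).
3 fragment(s) completed, covering template[0:21] (3 x 7 = 21). The next fragment, fragment 4, covers template[21:28], so it starts at position 21.

Answer: 21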